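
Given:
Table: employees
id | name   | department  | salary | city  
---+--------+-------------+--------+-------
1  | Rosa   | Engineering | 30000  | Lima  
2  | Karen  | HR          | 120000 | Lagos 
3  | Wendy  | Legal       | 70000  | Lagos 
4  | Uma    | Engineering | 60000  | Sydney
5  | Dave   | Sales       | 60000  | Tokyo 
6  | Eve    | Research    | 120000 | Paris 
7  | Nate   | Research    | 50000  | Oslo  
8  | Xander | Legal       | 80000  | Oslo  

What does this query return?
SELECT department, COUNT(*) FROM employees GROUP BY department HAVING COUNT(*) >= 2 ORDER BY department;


Groups with count >= 2:
  Engineering: 2 -> PASS
  Legal: 2 -> PASS
  Research: 2 -> PASS
  HR: 1 -> filtered out
  Sales: 1 -> filtered out


3 groups:
Engineering, 2
Legal, 2
Research, 2


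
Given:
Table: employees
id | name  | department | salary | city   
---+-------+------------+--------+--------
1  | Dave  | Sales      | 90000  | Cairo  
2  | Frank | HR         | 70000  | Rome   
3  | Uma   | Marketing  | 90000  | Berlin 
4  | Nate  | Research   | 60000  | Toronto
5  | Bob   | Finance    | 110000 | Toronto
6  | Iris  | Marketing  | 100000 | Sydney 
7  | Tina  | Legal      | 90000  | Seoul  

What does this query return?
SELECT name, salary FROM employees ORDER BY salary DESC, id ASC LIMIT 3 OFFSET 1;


Sort by salary DESC (id ASC tiebreak), then skip 1 and take 3
Rows 2 through 4

3 rows:
Iris, 100000
Dave, 90000
Uma, 90000


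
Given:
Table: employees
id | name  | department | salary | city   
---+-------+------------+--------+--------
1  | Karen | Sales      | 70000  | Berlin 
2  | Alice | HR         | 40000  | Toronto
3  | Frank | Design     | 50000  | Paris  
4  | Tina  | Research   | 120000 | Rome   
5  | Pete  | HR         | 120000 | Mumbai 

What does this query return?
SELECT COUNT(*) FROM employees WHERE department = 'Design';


Counting rows where department = 'Design'
  Frank -> MATCH


1


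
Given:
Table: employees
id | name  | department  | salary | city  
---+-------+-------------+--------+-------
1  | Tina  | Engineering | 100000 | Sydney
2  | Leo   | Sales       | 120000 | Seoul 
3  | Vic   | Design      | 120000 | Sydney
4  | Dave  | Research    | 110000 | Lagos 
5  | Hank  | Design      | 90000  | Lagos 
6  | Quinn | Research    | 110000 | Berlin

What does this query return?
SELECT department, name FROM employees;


Projecting columns: department, name

6 rows:
Engineering, Tina
Sales, Leo
Design, Vic
Research, Dave
Design, Hank
Research, Quinn


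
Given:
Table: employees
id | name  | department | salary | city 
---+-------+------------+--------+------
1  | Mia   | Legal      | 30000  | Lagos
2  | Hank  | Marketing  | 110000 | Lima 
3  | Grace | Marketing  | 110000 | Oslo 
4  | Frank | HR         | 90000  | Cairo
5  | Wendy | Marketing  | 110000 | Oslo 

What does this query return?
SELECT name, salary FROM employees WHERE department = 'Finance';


Filtering: department = 'Finance'
Matching rows: 0

Empty result set (0 rows)


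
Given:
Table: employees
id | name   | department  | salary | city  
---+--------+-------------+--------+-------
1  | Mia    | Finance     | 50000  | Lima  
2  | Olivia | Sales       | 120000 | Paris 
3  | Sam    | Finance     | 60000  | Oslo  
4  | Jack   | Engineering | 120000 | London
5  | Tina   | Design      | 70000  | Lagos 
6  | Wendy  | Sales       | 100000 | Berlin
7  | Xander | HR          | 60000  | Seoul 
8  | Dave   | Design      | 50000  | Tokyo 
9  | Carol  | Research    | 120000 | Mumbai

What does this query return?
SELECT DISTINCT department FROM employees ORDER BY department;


All 'department' values (row order): Finance, Sales, Finance, Engineering, Design, Sales, HR, Design, Research
Removing duplicates leaves 6 unique value(s).

6 values:
Design
Engineering
Finance
HR
Research
Sales


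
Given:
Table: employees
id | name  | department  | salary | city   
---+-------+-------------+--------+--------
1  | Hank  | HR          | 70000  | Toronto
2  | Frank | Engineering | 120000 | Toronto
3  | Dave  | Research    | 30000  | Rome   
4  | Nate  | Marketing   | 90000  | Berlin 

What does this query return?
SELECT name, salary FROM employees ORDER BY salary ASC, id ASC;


Sorting by salary ASC, then id ASC for ties

4 rows:
Dave, 30000
Hank, 70000
Nate, 90000
Frank, 120000


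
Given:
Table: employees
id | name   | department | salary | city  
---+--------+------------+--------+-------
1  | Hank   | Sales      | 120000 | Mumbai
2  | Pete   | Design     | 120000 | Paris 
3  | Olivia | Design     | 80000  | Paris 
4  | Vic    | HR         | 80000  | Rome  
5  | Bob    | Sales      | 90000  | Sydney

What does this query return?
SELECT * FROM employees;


SELECT * returns all 5 rows with all columns

5 rows:
1, Hank, Sales, 120000, Mumbai
2, Pete, Design, 120000, Paris
3, Olivia, Design, 80000, Paris
4, Vic, HR, 80000, Rome
5, Bob, Sales, 90000, Sydney


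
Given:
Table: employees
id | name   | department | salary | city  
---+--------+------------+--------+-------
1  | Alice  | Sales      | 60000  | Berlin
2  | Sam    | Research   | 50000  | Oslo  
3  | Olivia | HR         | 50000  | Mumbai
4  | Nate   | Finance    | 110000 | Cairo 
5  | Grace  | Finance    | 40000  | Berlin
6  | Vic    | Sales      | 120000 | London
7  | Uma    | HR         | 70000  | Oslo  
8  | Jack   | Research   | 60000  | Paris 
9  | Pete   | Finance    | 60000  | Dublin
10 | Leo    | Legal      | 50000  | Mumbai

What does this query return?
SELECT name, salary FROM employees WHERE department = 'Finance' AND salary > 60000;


Filtering: department = 'Finance' AND salary > 60000
Matching: 1 rows

1 rows:
Nate, 110000


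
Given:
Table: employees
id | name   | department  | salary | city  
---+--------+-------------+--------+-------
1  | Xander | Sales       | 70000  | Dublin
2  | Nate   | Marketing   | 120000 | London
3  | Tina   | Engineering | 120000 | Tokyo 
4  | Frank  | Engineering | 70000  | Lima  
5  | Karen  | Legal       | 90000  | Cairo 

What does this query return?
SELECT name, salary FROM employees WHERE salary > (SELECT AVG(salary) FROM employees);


Subquery: AVG(salary) = 94000.0
Filtering: salary > 94000.0
  Nate (120000) -> MATCH
  Tina (120000) -> MATCH


2 rows:
Nate, 120000
Tina, 120000


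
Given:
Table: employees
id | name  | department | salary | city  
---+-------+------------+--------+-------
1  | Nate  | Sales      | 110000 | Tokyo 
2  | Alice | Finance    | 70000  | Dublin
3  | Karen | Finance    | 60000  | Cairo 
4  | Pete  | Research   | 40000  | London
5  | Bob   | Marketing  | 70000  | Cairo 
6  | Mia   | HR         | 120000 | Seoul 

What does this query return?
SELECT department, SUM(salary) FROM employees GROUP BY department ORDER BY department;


Summing salary within each department:
  Finance: 70000 + 60000 = 130000
  HR: 120000 = 120000
  Marketing: 70000 = 70000
  Research: 40000 = 40000
  Sales: 110000 = 110000


5 groups:
Finance, 130000
HR, 120000
Marketing, 70000
Research, 40000
Sales, 110000


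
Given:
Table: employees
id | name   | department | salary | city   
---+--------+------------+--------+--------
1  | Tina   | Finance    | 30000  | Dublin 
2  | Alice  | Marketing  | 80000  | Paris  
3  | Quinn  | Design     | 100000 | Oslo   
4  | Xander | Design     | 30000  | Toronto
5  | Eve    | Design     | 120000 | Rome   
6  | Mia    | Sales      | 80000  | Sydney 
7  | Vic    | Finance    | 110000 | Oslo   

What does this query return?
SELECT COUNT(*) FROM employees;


COUNT(*) counts all rows

7


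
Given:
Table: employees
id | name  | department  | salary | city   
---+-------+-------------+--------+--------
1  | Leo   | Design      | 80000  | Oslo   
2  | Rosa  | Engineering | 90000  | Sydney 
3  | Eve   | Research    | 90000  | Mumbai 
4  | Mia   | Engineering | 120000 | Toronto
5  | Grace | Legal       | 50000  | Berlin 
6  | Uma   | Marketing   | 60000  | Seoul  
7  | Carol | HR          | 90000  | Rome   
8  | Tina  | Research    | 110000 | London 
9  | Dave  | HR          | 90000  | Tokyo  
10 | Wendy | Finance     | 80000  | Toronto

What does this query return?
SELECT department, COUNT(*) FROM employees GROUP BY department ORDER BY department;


Assigning each row to its department group:
  Leo -> Design
  Rosa -> Engineering
  Eve -> Research
  Mia -> Engineering
  Grace -> Legal
  Uma -> Marketing
  Carol -> HR
  Tina -> Research
  Dave -> HR
  Wendy -> Finance


7 groups:
Design, 1
Engineering, 2
Finance, 1
HR, 2
Legal, 1
Marketing, 1
Research, 2


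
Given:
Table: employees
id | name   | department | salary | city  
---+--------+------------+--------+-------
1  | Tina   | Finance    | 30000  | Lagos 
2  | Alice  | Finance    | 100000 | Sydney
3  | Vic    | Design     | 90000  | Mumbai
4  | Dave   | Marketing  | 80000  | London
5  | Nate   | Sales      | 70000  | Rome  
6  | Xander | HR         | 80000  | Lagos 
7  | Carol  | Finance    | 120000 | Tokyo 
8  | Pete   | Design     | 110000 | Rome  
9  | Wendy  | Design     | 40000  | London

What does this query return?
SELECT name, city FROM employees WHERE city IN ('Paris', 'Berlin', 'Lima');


Filtering: city IN ('Paris', 'Berlin', 'Lima')
Matching: 0 rows

Empty result set (0 rows)


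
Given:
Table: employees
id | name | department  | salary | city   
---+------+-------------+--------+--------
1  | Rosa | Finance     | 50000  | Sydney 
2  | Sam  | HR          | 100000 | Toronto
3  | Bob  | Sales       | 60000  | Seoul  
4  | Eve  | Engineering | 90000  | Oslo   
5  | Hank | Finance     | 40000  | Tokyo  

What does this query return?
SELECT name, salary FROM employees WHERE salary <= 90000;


Filtering: salary <= 90000
Matching: 4 rows

4 rows:
Rosa, 50000
Bob, 60000
Eve, 90000
Hank, 40000


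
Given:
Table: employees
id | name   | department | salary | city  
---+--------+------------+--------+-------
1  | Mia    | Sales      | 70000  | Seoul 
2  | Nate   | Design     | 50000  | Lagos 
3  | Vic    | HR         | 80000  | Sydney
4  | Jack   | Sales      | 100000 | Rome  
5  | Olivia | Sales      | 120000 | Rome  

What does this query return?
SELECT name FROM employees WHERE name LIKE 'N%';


LIKE 'N%' matches names starting with 'N'
Matching: 1

1 rows:
Nate


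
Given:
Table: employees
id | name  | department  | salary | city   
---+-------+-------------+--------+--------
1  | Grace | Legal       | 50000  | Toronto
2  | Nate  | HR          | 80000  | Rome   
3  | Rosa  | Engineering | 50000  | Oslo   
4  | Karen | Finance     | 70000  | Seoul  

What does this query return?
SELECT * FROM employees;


SELECT * returns all 4 rows with all columns

4 rows:
1, Grace, Legal, 50000, Toronto
2, Nate, HR, 80000, Rome
3, Rosa, Engineering, 50000, Oslo
4, Karen, Finance, 70000, Seoul


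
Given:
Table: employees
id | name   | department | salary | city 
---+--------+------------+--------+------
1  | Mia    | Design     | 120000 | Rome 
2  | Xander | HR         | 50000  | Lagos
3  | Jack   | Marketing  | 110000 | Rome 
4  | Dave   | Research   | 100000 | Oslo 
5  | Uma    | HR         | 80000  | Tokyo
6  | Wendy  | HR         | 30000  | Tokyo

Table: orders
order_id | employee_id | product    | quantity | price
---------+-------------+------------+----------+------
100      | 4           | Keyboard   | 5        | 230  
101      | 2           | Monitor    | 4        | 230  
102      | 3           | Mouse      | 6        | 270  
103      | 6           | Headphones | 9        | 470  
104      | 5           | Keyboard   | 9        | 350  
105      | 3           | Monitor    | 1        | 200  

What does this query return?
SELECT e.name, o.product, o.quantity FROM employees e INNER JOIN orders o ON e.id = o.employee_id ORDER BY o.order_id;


Joining employees.id = orders.employee_id:
  employee Dave (id=4) -> order Keyboard
  employee Xander (id=2) -> order Monitor
  employee Jack (id=3) -> order Mouse
  employee Wendy (id=6) -> order Headphones
  employee Uma (id=5) -> order Keyboard
  employee Jack (id=3) -> order Monitor


6 rows:
Dave, Keyboard, 5
Xander, Monitor, 4
Jack, Mouse, 6
Wendy, Headphones, 9
Uma, Keyboard, 9
Jack, Monitor, 1


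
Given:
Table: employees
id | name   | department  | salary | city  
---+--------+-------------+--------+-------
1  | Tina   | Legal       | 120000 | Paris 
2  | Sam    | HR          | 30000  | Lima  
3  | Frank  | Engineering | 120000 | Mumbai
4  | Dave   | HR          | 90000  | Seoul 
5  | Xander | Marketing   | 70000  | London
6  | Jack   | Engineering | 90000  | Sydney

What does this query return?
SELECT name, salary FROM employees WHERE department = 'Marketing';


Filtering: department = 'Marketing'
Matching rows: 1

1 rows:
Xander, 70000


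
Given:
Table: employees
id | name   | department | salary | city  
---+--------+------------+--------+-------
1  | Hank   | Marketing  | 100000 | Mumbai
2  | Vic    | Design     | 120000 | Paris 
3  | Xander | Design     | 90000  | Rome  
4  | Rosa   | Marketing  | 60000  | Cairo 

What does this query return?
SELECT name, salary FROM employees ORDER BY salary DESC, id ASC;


Sorting by salary DESC, then id ASC for ties

4 rows:
Vic, 120000
Hank, 100000
Xander, 90000
Rosa, 60000


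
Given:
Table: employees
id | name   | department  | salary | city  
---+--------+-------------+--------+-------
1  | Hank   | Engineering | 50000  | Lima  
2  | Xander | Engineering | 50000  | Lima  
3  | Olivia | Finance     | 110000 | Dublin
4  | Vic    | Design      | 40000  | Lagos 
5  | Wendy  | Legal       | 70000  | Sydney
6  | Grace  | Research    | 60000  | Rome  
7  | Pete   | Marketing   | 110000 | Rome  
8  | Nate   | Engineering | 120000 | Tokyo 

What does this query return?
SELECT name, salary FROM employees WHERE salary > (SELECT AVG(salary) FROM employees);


Subquery: AVG(salary) = 76250.0
Filtering: salary > 76250.0
  Olivia (110000) -> MATCH
  Pete (110000) -> MATCH
  Nate (120000) -> MATCH


3 rows:
Olivia, 110000
Pete, 110000
Nate, 120000


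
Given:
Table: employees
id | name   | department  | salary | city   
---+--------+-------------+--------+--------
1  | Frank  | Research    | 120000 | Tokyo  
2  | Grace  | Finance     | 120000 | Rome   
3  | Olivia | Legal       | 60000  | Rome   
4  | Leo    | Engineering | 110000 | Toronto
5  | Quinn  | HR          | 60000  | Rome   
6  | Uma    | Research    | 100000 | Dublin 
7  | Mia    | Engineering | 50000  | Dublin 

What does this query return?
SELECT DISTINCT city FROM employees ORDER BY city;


All 'city' values (row order): Tokyo, Rome, Rome, Toronto, Rome, Dublin, Dublin
Removing duplicates leaves 4 unique value(s).

4 values:
Dublin
Rome
Tokyo
Toronto


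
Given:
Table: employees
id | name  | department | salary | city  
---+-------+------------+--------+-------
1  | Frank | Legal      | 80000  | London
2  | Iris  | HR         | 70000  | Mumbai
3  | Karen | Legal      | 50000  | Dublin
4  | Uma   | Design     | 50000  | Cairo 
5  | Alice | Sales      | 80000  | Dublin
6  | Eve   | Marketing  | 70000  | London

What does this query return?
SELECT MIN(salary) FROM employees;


Salaries: 80000, 70000, 50000, 50000, 80000, 70000
MIN = 50000

50000


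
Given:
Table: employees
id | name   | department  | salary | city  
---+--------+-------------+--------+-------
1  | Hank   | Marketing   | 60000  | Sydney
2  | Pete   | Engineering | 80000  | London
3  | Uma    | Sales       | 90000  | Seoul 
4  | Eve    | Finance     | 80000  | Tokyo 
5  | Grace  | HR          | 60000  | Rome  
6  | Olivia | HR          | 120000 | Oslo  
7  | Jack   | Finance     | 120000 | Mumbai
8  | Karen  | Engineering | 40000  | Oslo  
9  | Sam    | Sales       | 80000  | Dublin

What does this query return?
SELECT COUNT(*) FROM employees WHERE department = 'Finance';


Counting rows where department = 'Finance'
  Eve -> MATCH
  Jack -> MATCH


2


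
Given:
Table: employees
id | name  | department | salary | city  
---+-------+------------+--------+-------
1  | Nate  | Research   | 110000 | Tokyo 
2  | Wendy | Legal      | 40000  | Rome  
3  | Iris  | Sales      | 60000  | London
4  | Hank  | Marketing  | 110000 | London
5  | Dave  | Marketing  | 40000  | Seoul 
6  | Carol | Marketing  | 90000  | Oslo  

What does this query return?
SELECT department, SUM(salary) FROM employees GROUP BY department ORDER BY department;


Summing salary within each department:
  Legal: 40000 = 40000
  Marketing: 110000 + 40000 + 90000 = 240000
  Research: 110000 = 110000
  Sales: 60000 = 60000


4 groups:
Legal, 40000
Marketing, 240000
Research, 110000
Sales, 60000


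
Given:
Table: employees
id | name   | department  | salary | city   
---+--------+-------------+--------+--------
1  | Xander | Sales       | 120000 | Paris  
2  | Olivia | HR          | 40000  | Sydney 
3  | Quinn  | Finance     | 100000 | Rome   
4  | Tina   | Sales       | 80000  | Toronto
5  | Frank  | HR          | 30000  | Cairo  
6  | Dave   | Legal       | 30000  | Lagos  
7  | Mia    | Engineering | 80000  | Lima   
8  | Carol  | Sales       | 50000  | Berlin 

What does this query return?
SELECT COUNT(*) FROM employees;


COUNT(*) counts all rows

8


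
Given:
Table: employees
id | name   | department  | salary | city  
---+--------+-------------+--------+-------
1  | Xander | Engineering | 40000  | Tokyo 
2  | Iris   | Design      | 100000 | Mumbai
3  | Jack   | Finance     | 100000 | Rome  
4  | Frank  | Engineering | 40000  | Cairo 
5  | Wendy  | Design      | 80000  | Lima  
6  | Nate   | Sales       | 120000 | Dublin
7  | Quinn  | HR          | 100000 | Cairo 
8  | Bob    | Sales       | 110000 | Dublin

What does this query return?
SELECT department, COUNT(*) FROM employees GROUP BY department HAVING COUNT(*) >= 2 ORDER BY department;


Groups with count >= 2:
  Design: 2 -> PASS
  Engineering: 2 -> PASS
  Sales: 2 -> PASS
  Finance: 1 -> filtered out
  HR: 1 -> filtered out


3 groups:
Design, 2
Engineering, 2
Sales, 2


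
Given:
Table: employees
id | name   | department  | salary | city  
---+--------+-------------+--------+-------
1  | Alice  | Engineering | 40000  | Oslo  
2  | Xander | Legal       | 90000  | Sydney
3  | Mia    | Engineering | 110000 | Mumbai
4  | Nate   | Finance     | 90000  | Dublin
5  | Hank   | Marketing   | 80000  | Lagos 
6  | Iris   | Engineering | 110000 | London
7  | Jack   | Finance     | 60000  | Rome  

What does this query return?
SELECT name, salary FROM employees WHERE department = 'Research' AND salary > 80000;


Filtering: department = 'Research' AND salary > 80000
Matching: 0 rows

Empty result set (0 rows)


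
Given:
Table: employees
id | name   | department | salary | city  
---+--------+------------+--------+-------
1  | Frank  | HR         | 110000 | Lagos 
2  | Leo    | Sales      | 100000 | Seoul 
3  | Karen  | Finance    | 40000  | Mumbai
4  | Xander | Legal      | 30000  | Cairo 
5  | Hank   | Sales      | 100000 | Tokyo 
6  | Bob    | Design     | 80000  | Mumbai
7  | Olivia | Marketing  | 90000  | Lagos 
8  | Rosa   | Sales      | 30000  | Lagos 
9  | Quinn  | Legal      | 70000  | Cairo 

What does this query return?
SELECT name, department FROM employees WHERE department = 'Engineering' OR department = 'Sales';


Filtering: department = 'Engineering' OR 'Sales'
Matching: 3 rows

3 rows:
Leo, Sales
Hank, Sales
Rosa, Sales


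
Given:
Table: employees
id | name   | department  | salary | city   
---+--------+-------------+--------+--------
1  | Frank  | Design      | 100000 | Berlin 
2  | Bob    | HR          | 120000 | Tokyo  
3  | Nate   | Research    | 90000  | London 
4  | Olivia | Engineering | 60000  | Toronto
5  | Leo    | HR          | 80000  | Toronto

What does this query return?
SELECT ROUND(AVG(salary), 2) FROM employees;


SUM(salary) = 450000
COUNT = 5
ROUND(AVG, 2) = ROUND(450000 / 5, 2) = 90000.0

90000.0


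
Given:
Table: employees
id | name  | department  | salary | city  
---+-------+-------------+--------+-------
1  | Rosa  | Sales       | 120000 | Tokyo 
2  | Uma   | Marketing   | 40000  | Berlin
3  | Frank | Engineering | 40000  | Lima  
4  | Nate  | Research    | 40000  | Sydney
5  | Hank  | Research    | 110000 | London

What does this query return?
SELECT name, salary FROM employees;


Projecting columns: name, salary

5 rows:
Rosa, 120000
Uma, 40000
Frank, 40000
Nate, 40000
Hank, 110000


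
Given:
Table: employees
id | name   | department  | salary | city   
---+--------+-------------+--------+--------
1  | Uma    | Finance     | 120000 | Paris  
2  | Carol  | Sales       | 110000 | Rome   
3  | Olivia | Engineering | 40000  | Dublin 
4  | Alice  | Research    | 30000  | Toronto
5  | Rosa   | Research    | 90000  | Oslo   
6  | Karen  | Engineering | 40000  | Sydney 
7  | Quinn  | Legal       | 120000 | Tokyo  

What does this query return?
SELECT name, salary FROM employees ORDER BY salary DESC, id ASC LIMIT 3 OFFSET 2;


Sort by salary DESC (id ASC tiebreak), then skip 2 and take 3
Rows 3 through 5

3 rows:
Carol, 110000
Rosa, 90000
Olivia, 40000


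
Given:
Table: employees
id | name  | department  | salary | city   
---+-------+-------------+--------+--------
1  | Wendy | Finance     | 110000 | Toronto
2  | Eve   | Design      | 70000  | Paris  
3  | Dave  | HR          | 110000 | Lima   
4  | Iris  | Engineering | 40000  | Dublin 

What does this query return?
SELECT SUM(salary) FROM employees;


SUM(salary) = 110000 + 70000 + 110000 + 40000 = 330000

330000


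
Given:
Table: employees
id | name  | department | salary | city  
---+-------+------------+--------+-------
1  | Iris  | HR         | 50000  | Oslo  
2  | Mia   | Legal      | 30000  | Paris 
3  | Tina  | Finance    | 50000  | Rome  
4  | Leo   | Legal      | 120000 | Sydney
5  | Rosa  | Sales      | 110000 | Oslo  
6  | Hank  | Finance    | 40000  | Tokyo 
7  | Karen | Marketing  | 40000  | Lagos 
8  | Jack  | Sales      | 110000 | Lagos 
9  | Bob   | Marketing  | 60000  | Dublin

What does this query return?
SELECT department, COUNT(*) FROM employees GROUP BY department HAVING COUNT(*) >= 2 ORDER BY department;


Groups with count >= 2:
  Finance: 2 -> PASS
  Legal: 2 -> PASS
  Marketing: 2 -> PASS
  Sales: 2 -> PASS
  HR: 1 -> filtered out


4 groups:
Finance, 2
Legal, 2
Marketing, 2
Sales, 2


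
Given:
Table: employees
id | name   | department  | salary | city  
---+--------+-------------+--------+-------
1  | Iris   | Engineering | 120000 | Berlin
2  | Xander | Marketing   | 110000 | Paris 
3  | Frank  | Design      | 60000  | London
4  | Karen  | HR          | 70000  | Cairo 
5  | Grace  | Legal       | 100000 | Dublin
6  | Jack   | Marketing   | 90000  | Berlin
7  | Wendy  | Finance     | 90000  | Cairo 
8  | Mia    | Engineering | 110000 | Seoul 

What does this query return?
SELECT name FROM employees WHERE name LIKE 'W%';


LIKE 'W%' matches names starting with 'W'
Matching: 1

1 rows:
Wendy


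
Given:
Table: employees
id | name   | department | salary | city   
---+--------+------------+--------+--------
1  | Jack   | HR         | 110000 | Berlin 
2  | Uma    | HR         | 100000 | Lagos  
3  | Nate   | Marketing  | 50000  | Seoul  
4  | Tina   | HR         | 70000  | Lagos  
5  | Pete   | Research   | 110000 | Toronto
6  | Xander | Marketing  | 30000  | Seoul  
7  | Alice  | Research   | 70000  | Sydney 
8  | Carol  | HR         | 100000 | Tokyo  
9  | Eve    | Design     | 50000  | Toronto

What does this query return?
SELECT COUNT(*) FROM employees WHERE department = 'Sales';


Counting rows where department = 'Sales'


0


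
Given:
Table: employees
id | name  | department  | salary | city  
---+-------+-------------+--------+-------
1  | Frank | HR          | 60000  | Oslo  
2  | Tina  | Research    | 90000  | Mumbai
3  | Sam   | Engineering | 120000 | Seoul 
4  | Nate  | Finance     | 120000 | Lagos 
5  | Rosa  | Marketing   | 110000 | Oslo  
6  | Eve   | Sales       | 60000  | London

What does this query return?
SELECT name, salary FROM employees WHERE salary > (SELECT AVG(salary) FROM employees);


Subquery: AVG(salary) = 93333.33
Filtering: salary > 93333.33
  Sam (120000) -> MATCH
  Nate (120000) -> MATCH
  Rosa (110000) -> MATCH


3 rows:
Sam, 120000
Nate, 120000
Rosa, 110000


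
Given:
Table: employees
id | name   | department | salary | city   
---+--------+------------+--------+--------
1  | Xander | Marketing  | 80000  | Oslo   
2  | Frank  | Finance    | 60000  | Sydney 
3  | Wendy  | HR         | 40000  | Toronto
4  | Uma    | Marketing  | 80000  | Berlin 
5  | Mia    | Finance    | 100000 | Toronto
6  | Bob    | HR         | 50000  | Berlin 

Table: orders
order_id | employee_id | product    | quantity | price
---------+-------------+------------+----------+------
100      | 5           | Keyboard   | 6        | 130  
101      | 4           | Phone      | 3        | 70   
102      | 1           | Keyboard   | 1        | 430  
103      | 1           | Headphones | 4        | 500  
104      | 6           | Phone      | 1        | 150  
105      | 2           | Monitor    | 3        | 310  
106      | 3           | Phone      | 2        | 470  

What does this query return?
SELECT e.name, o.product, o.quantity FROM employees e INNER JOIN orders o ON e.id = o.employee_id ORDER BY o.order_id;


Joining employees.id = orders.employee_id:
  employee Mia (id=5) -> order Keyboard
  employee Uma (id=4) -> order Phone
  employee Xander (id=1) -> order Keyboard
  employee Xander (id=1) -> order Headphones
  employee Bob (id=6) -> order Phone
  employee Frank (id=2) -> order Monitor
  employee Wendy (id=3) -> order Phone


7 rows:
Mia, Keyboard, 6
Uma, Phone, 3
Xander, Keyboard, 1
Xander, Headphones, 4
Bob, Phone, 1
Frank, Monitor, 3
Wendy, Phone, 2


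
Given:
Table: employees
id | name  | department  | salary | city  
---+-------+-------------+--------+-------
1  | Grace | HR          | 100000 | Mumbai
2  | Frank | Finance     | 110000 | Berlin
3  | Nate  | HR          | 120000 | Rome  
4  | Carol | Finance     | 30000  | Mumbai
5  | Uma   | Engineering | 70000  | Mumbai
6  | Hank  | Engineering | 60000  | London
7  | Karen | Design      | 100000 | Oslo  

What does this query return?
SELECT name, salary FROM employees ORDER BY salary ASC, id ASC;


Sorting by salary ASC, then id ASC for ties

7 rows:
Carol, 30000
Hank, 60000
Uma, 70000
Grace, 100000
Karen, 100000
Frank, 110000
Nate, 120000


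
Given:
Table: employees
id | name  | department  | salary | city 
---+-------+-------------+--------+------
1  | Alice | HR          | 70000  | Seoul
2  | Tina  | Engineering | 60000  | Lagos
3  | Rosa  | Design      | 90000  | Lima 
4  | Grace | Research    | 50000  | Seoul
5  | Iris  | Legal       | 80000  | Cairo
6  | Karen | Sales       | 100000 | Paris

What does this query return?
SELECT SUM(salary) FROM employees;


SUM(salary) = 70000 + 60000 + 90000 + 50000 + 80000 + 100000 = 450000

450000


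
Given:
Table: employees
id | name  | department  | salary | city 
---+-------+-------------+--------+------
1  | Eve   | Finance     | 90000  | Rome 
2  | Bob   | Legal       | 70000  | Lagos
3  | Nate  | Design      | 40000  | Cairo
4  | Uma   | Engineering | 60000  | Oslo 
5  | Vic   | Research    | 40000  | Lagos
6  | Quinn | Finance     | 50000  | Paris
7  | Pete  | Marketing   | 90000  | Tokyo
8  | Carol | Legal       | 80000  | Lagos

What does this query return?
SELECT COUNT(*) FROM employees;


COUNT(*) counts all rows

8


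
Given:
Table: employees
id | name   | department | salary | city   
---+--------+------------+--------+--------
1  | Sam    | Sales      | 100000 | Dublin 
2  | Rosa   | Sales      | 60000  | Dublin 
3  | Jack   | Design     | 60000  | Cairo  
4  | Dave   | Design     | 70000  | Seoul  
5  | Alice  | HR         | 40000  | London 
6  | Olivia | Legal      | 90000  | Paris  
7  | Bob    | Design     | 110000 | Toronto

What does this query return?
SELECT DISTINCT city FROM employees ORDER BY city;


All 'city' values (row order): Dublin, Dublin, Cairo, Seoul, London, Paris, Toronto
Removing duplicates leaves 6 unique value(s).

6 values:
Cairo
Dublin
London
Paris
Seoul
Toronto


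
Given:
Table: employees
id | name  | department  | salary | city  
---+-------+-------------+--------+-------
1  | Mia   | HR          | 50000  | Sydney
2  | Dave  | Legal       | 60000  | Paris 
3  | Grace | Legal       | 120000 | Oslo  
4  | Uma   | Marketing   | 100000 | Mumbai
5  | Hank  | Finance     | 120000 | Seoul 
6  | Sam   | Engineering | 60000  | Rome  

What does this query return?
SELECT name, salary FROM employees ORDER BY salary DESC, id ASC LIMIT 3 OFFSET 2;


Sort by salary DESC (id ASC tiebreak), then skip 2 and take 3
Rows 3 through 5

3 rows:
Uma, 100000
Dave, 60000
Sam, 60000


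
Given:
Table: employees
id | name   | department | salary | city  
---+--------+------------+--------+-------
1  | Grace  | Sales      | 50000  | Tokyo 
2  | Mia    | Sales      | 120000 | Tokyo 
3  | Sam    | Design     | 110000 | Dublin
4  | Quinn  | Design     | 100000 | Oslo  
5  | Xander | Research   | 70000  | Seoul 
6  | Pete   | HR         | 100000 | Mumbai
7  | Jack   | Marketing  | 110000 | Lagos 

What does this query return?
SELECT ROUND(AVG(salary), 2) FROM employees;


SUM(salary) = 660000
COUNT = 7
ROUND(AVG, 2) = ROUND(660000 / 7, 2) = 94285.71

94285.71


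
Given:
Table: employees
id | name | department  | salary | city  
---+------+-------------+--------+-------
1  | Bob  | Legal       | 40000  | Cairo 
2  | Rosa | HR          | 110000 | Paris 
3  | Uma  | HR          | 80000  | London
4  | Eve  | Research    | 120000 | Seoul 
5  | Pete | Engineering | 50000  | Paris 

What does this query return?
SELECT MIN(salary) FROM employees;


Salaries: 40000, 110000, 80000, 120000, 50000
MIN = 40000

40000


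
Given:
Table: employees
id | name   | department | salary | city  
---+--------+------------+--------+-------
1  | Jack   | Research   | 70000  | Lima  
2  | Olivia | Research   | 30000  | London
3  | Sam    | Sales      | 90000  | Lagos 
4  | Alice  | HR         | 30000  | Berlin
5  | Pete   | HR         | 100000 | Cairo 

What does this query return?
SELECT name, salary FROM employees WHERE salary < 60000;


Filtering: salary < 60000
Matching: 2 rows

2 rows:
Olivia, 30000
Alice, 30000


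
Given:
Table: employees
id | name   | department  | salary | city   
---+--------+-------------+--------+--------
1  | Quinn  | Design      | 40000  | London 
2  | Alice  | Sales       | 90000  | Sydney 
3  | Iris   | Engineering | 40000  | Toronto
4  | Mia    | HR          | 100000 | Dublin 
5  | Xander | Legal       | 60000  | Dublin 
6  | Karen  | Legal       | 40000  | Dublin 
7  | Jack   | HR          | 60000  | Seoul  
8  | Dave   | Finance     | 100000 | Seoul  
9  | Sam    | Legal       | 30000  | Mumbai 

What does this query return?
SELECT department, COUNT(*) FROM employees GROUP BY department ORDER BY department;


Assigning each row to its department group:
  Quinn -> Design
  Alice -> Sales
  Iris -> Engineering
  Mia -> HR
  Xander -> Legal
  Karen -> Legal
  Jack -> HR
  Dave -> Finance
  Sam -> Legal


6 groups:
Design, 1
Engineering, 1
Finance, 1
HR, 2
Legal, 3
Sales, 1


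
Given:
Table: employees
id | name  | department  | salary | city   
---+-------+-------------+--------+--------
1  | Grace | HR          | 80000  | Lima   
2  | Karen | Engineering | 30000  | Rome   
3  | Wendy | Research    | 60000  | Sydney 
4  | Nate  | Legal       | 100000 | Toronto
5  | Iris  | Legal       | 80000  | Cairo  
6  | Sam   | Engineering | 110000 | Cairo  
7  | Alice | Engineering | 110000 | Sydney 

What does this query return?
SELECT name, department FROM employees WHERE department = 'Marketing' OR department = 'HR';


Filtering: department = 'Marketing' OR 'HR'
Matching: 1 rows

1 rows:
Grace, HR


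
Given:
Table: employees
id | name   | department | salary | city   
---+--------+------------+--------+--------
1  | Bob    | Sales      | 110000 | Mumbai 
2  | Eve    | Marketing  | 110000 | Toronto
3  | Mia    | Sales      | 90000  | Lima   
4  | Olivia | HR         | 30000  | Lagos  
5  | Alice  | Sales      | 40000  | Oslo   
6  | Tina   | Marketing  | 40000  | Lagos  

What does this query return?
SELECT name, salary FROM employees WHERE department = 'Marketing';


Filtering: department = 'Marketing'
Matching rows: 2

2 rows:
Eve, 110000
Tina, 40000


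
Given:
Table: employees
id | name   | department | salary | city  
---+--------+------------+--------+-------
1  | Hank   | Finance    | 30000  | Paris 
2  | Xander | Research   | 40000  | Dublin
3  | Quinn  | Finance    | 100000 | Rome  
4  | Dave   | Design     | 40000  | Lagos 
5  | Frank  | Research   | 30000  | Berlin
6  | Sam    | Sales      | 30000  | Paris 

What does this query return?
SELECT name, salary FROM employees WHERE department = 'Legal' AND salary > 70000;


Filtering: department = 'Legal' AND salary > 70000
Matching: 0 rows

Empty result set (0 rows)


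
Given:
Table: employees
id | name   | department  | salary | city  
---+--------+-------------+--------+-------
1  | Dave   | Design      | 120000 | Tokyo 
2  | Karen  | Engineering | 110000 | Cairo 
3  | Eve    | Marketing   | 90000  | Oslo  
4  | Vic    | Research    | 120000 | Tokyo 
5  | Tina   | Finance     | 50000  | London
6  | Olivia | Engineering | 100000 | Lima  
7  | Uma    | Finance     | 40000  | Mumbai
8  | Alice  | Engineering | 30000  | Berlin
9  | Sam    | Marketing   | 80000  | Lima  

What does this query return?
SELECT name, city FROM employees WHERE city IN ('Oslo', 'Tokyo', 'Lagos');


Filtering: city IN ('Oslo', 'Tokyo', 'Lagos')
Matching: 3 rows

3 rows:
Dave, Tokyo
Eve, Oslo
Vic, Tokyo


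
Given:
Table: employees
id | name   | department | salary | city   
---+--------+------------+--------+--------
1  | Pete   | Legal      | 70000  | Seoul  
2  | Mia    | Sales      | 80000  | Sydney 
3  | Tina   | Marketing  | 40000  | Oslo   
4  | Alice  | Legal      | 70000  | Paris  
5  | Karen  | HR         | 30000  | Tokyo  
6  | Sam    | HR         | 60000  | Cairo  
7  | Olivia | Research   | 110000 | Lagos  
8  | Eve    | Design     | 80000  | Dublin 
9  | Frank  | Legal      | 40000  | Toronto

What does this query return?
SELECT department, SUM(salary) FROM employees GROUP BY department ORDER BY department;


Summing salary within each department:
  Design: 80000 = 80000
  HR: 30000 + 60000 = 90000
  Legal: 70000 + 70000 + 40000 = 180000
  Marketing: 40000 = 40000
  Research: 110000 = 110000
  Sales: 80000 = 80000


6 groups:
Design, 80000
HR, 90000
Legal, 180000
Marketing, 40000
Research, 110000
Sales, 80000


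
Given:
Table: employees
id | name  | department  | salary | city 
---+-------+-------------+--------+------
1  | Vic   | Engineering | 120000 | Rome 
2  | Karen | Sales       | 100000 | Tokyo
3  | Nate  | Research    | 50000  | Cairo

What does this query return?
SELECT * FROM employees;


SELECT * returns all 3 rows with all columns

3 rows:
1, Vic, Engineering, 120000, Rome
2, Karen, Sales, 100000, Tokyo
3, Nate, Research, 50000, Cairo


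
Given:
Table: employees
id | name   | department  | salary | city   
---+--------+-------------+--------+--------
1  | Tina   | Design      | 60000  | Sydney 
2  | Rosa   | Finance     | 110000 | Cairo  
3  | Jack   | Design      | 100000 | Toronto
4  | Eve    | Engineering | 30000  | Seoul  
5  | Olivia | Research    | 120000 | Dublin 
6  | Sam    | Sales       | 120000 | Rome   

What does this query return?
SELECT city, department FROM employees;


Projecting columns: city, department

6 rows:
Sydney, Design
Cairo, Finance
Toronto, Design
Seoul, Engineering
Dublin, Research
Rome, Sales


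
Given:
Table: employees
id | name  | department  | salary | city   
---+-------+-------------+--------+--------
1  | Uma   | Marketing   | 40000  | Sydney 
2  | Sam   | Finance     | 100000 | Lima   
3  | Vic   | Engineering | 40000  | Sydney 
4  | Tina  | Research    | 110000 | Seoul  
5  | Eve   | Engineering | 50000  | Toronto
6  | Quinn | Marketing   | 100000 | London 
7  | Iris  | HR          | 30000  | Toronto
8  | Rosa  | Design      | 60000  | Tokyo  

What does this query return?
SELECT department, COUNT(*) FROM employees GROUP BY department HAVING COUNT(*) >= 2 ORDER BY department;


Groups with count >= 2:
  Engineering: 2 -> PASS
  Marketing: 2 -> PASS
  Design: 1 -> filtered out
  Finance: 1 -> filtered out
  HR: 1 -> filtered out
  Research: 1 -> filtered out


2 groups:
Engineering, 2
Marketing, 2


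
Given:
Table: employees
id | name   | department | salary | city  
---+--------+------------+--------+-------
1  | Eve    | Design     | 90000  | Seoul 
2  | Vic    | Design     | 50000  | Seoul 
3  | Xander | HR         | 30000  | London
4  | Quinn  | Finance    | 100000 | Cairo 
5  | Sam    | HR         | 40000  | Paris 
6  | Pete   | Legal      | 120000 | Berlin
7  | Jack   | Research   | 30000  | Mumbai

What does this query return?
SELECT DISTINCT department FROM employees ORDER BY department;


All 'department' values (row order): Design, Design, HR, Finance, HR, Legal, Research
Removing duplicates leaves 5 unique value(s).

5 values:
Design
Finance
HR
Legal
Research


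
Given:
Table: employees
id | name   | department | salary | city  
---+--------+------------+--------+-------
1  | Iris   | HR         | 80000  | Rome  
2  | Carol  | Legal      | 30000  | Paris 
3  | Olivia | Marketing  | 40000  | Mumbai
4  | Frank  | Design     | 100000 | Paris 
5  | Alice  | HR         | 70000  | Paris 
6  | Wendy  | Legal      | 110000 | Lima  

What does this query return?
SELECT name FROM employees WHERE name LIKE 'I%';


LIKE 'I%' matches names starting with 'I'
Matching: 1

1 rows:
Iris


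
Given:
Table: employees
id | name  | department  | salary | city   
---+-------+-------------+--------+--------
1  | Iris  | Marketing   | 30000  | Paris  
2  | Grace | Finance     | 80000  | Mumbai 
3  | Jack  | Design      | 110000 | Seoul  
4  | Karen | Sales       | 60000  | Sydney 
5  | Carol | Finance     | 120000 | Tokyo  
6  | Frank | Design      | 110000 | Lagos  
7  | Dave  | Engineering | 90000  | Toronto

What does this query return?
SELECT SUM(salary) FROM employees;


SUM(salary) = 30000 + 80000 + 110000 + 60000 + 120000 + 110000 + 90000 = 600000

600000


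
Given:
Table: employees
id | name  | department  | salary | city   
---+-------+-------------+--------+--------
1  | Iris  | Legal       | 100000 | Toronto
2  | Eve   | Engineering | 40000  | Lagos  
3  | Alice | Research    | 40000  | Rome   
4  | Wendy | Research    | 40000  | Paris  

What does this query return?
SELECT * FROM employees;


SELECT * returns all 4 rows with all columns

4 rows:
1, Iris, Legal, 100000, Toronto
2, Eve, Engineering, 40000, Lagos
3, Alice, Research, 40000, Rome
4, Wendy, Research, 40000, Paris


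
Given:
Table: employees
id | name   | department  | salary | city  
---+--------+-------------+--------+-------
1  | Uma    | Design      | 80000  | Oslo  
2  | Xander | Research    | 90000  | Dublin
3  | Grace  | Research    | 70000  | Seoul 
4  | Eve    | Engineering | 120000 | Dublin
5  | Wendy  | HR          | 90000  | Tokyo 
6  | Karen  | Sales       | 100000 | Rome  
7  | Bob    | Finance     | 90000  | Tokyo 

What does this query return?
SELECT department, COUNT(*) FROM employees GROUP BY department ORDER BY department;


Assigning each row to its department group:
  Uma -> Design
  Xander -> Research
  Grace -> Research
  Eve -> Engineering
  Wendy -> HR
  Karen -> Sales
  Bob -> Finance


6 groups:
Design, 1
Engineering, 1
Finance, 1
HR, 1
Research, 2
Sales, 1


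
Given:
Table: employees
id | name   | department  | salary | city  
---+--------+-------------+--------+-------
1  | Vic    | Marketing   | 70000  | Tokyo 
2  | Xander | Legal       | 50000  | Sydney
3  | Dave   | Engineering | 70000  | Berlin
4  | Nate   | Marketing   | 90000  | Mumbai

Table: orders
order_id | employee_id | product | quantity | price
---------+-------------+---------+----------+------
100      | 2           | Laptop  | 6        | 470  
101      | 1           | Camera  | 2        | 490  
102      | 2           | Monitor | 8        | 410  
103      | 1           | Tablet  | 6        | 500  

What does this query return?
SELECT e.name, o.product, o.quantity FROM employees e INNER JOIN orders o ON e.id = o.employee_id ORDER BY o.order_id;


Joining employees.id = orders.employee_id:
  employee Xander (id=2) -> order Laptop
  employee Vic (id=1) -> order Camera
  employee Xander (id=2) -> order Monitor
  employee Vic (id=1) -> order Tablet


4 rows:
Xander, Laptop, 6
Vic, Camera, 2
Xander, Monitor, 8
Vic, Tablet, 6
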